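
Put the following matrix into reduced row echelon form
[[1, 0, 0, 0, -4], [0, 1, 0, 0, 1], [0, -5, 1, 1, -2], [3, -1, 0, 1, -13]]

r4 ← r4 − 3·r1
  [ 1   0  0  0  -4 ]
  [ 0   1  0  0   1 ]
  [ 0  -5  1  1  -2 ]
  [ 0  -1  0  1  -1 ]
r3 ← r3 + 5·r2
  [ 1   0  0  0  -4 ]
  [ 0   1  0  0   1 ]
  [ 0   0  1  1   3 ]
  [ 0  -1  0  1  -1 ]
r4 ← r4 + r2
  [ 1  0  0  0  -4 ]
  [ 0  1  0  0   1 ]
  [ 0  0  1  1   3 ]
  [ 0  0  0  1   0 ]
r3 ← r3 − r4
  [ 1  0  0  0  -4 ]
  [ 0  1  0  0   1 ]
  [ 0  0  1  0   3 ]
  [ 0  0  0  1   0 ]

[[1, 0, 0, 0, -4], [0, 1, 0, 0, 1], [0, 0, 1, 0, 3], [0, 0, 0, 1, 0]]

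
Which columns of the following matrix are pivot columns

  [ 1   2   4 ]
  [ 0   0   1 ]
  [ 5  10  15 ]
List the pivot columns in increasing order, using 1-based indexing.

1, 3

R3 → R3 − 5·R1
  [ 1  2   4 ]
  [ 0  0   1 ]
  [ 0  0  -5 ]
R3 → R3 + 5·R2
  [ 1  2  4 ]
  [ 0  0  1 ]
  [ 0  0  0 ]
R1 → R1 − 4·R2
  [ 1  2  0 ]
  [ 0  0  1 ]
  [ 0  0  0 ]
Pivot columns are the columns containing a leading 1.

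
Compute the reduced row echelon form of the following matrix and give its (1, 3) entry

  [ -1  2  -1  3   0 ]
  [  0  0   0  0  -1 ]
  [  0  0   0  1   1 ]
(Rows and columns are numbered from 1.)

ρ1 ← -1·ρ1
  [ 1  -2  1  -3   0 ]
  [ 0   0  0   0  -1 ]
  [ 0   0  0   1   1 ]
ρ2 <=> ρ3
  [ 1  -2  1  -3   0 ]
  [ 0   0  0   1   1 ]
  [ 0   0  0   0  -1 ]
ρ3 ← -1·ρ3
  [ 1  -2  1  -3  0 ]
  [ 0   0  0   1  1 ]
  [ 0   0  0   0  1 ]
ρ2 ← ρ2 − ρ3
  [ 1  -2  1  -3  0 ]
  [ 0   0  0   1  0 ]
  [ 0   0  0   0  1 ]
ρ1 ← ρ1 + 3·ρ2
  [ 1  -2  1  0  0 ]
  [ 0   0  0  1  0 ]
  [ 0   0  0  0  1 ]

1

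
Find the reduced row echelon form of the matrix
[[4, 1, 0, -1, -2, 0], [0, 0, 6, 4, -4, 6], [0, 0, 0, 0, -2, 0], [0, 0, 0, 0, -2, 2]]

r1 ← 1/4·r1
  [ 1  1/4  0  -1/4  -1/2  0 ]
  [ 0    0  6     4    -4  6 ]
  [ 0    0  0     0    -2  0 ]
  [ 0    0  0     0    -2  2 ]
r2 ← 1/6·r2
  [ 1  1/4  0  -1/4  -1/2  0 ]
  [ 0    0  1   2/3  -2/3  1 ]
  [ 0    0  0     0    -2  0 ]
  [ 0    0  0     0    -2  2 ]
r3 ← -1/2·r3
  [ 1  1/4  0  -1/4  -1/2  0 ]
  [ 0    0  1   2/3  -2/3  1 ]
  [ 0    0  0     0     1  0 ]
  [ 0    0  0     0    -2  2 ]
r4 ← r4 + 2·r3
  [ 1  1/4  0  -1/4  -1/2  0 ]
  [ 0    0  1   2/3  -2/3  1 ]
  [ 0    0  0     0     1  0 ]
  [ 0    0  0     0     0  2 ]
r4 ← 1/2·r4
  [ 1  1/4  0  -1/4  -1/2  0 ]
  [ 0    0  1   2/3  -2/3  1 ]
  [ 0    0  0     0     1  0 ]
  [ 0    0  0     0     0  1 ]
r2 ← r2 − r4
  [ 1  1/4  0  -1/4  -1/2  0 ]
  [ 0    0  1   2/3  -2/3  0 ]
  [ 0    0  0     0     1  0 ]
  [ 0    0  0     0     0  1 ]
r2 ← r2 + 2/3·r3
  [ 1  1/4  0  -1/4  -1/2  0 ]
  [ 0    0  1   2/3     0  0 ]
  [ 0    0  0     0     1  0 ]
  [ 0    0  0     0     0  1 ]
r1 ← r1 + 1/2·r3
  [ 1  1/4  0  -1/4  0  0 ]
  [ 0    0  1   2/3  0  0 ]
  [ 0    0  0     0  1  0 ]
  [ 0    0  0     0  0  1 ]

[[1, 1/4, 0, -1/4, 0, 0], [0, 0, 1, 2/3, 0, 0], [0, 0, 0, 0, 1, 0], [0, 0, 0, 0, 0, 1]]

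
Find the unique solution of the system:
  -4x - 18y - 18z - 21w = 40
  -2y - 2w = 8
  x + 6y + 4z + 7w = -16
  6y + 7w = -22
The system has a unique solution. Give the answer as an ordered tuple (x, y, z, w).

Form the augmented matrix and row-reduce:
  [ -4  -18  -18  -21  |   40 ]
  [  0   -2    0   -2  |    8 ]
  [  1    6    4    7  |  -16 ]
  [  0    6    0    7  |  -22 ]
r1 → -1/4·r1
r3 → r3 − r1
r2 → -1/2·r2
r3 → r3 − 3/2·r2
r4 → r4 − 6·r2
r3 → -2·r3
r3 → r3 + 1/2·r4
r2 → r2 − r4
r1 → r1 − 21/4·r4
r1 → r1 − 9/2·r3
r1 → r1 − 9/2·r2
Reading off the last column: x = 2, y = -6, z = 1, w = 2.

(2, -6, 1, 2)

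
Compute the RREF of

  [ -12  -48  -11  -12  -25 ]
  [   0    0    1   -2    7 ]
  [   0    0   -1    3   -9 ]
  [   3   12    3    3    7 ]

R1 ← -1/12·R1
R4 ← R4 − 3·R1
R3 ← R3 + R2
R4 ← R4 − 1/4·R2
R4 ← R4 − 1/2·R3
R2 ← R2 + 2·R3
R1 ← R1 − R3
R1 ← R1 − 11/12·R2

[[1, 4, 0, 0, 4/3], [0, 0, 1, 0, 3], [0, 0, 0, 1, -2], [0, 0, 0, 0, 0]]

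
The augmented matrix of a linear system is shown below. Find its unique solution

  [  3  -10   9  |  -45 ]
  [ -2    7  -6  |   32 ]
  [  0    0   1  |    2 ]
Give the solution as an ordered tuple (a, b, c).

(-1, 6, 2)

R1 -> 1/3·R1
R2 -> R2 + 2·R1
R2 -> 3·R2
R1 -> R1 − 3·R3
R1 -> R1 + 10/3·R2
Reading off the last column: a = -1, b = 6, c = 2.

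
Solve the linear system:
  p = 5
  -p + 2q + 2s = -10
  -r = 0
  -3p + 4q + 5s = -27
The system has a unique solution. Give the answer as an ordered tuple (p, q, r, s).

(5, -1/2, 0, -2)

Form the augmented matrix and row-reduce:
  [  1  0   0  0  |    5 ]
  [ -1  2   0  2  |  -10 ]
  [  0  0  -1  0  |    0 ]
  [ -3  4   0  5  |  -27 ]
Add R1 to R2.
  [  1  0   0  0  |    5 ]
  [  0  2   0  2  |   -5 ]
  [  0  0  -1  0  |    0 ]
  [ -3  4   0  5  |  -27 ]
Add 3 times R1 to R4.
  [ 1  0   0  0  |    5 ]
  [ 0  2   0  2  |   -5 ]
  [ 0  0  -1  0  |    0 ]
  [ 0  4   0  5  |  -12 ]
Multiply R2 by 1/2.
  [ 1  0   0  0  |     5 ]
  [ 0  1   0  1  |  -5/2 ]
  [ 0  0  -1  0  |     0 ]
  [ 0  4   0  5  |   -12 ]
Subtract 4 times R2 from R4.
  [ 1  0   0  0  |     5 ]
  [ 0  1   0  1  |  -5/2 ]
  [ 0  0  -1  0  |     0 ]
  [ 0  0   0  1  |    -2 ]
Multiply R3 by -1.
  [ 1  0  0  0  |     5 ]
  [ 0  1  0  1  |  -5/2 ]
  [ 0  0  1  0  |     0 ]
  [ 0  0  0  1  |    -2 ]
Subtract R4 from R2.
  [ 1  0  0  0  |     5 ]
  [ 0  1  0  0  |  -1/2 ]
  [ 0  0  1  0  |     0 ]
  [ 0  0  0  1  |    -2 ]
Reading off the last column: p = 5, q = -1/2, r = 0, s = -2.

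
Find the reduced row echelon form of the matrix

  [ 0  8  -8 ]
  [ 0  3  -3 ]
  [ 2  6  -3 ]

Swap r1 and r3.
  [ 2  6  -3 ]
  [ 0  3  -3 ]
  [ 0  8  -8 ]
Multiply r1 by 1/2.
  [ 1  3  -3/2 ]
  [ 0  3    -3 ]
  [ 0  8    -8 ]
Multiply r2 by 1/3.
  [ 1  3  -3/2 ]
  [ 0  1    -1 ]
  [ 0  8    -8 ]
Subtract 8 times r2 from r3.
  [ 1  3  -3/2 ]
  [ 0  1    -1 ]
  [ 0  0     0 ]
Subtract 3 times r2 from r1.
  [ 1  0  3/2 ]
  [ 0  1   -1 ]
  [ 0  0    0 ]

[[1, 0, 3/2], [0, 1, -1], [0, 0, 0]]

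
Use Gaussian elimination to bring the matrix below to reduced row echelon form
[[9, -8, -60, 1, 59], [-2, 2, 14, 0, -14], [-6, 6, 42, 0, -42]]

[[1, 0, -4, 1, 3], [0, 1, 3, 1, -4], [0, 0, 0, 0, 0]]

ρ1 -> 1/9·ρ1
  [  1  -8/9  -20/3  1/9  59/9 ]
  [ -2     2     14    0   -14 ]
  [ -6     6     42    0   -42 ]
ρ2 -> ρ2 + 2·ρ1
  [  1  -8/9  -20/3  1/9  59/9 ]
  [  0   2/9    2/3  2/9  -8/9 ]
  [ -6     6     42    0   -42 ]
ρ3 -> ρ3 + 6·ρ1
  [ 1  -8/9  -20/3  1/9  59/9 ]
  [ 0   2/9    2/3  2/9  -8/9 ]
  [ 0   2/3      2  2/3  -8/3 ]
ρ2 -> 9/2·ρ2
  [ 1  -8/9  -20/3  1/9  59/9 ]
  [ 0     1      3    1    -4 ]
  [ 0   2/3      2  2/3  -8/3 ]
ρ3 -> ρ3 − 2/3·ρ2
  [ 1  -8/9  -20/3  1/9  59/9 ]
  [ 0     1      3    1    -4 ]
  [ 0     0      0    0     0 ]
ρ1 -> ρ1 + 8/9·ρ2
  [ 1  0  -4  1   3 ]
  [ 0  1   3  1  -4 ]
  [ 0  0   0  0   0 ]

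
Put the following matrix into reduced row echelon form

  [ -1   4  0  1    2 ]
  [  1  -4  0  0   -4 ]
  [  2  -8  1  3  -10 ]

[[1, -4, 0, 0, -4], [0, 0, 1, 0, 4], [0, 0, 0, 1, -2]]

R1 -> -1·R1
  [ 1  -4  0  -1   -2 ]
  [ 1  -4  0   0   -4 ]
  [ 2  -8  1   3  -10 ]
R2 -> R2 − R1
  [ 1  -4  0  -1   -2 ]
  [ 0   0  0   1   -2 ]
  [ 2  -8  1   3  -10 ]
R3 -> R3 − 2·R1
  [ 1  -4  0  -1  -2 ]
  [ 0   0  0   1  -2 ]
  [ 0   0  1   5  -6 ]
R2 ↔ R3
  [ 1  -4  0  -1  -2 ]
  [ 0   0  1   5  -6 ]
  [ 0   0  0   1  -2 ]
R2 -> R2 − 5·R3
  [ 1  -4  0  -1  -2 ]
  [ 0   0  1   0   4 ]
  [ 0   0  0   1  -2 ]
R1 -> R1 + R3
  [ 1  -4  0  0  -4 ]
  [ 0   0  1  0   4 ]
  [ 0   0  0  1  -2 ]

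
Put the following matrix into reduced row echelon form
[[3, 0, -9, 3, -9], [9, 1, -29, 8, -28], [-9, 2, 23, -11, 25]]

[[1, 0, -3, 1, -3], [0, 1, -2, -1, -1], [0, 0, 0, 0, 0]]

R1 → 1/3·R1
  [  1  0   -3    1   -3 ]
  [  9  1  -29    8  -28 ]
  [ -9  2   23  -11   25 ]
R2 → R2 − 9·R1
  [  1  0  -3    1  -3 ]
  [  0  1  -2   -1  -1 ]
  [ -9  2  23  -11  25 ]
R3 → R3 + 9·R1
  [ 1  0  -3   1  -3 ]
  [ 0  1  -2  -1  -1 ]
  [ 0  2  -4  -2  -2 ]
R3 → R3 − 2·R2
  [ 1  0  -3   1  -3 ]
  [ 0  1  -2  -1  -1 ]
  [ 0  0   0   0   0 ]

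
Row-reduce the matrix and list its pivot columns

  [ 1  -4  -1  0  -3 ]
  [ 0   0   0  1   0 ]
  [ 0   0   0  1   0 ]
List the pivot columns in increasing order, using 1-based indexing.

Subtract R2 from R3.
  [ 1  -4  -1  0  -3 ]
  [ 0   0   0  1   0 ]
  [ 0   0   0  0   0 ]
Pivot columns are the columns containing a leading 1.

1, 4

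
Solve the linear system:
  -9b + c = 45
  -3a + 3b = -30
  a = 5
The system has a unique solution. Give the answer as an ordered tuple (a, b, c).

Form the augmented matrix and row-reduce:
  [  0  -9  1  |   45 ]
  [ -3   3  0  |  -30 ]
  [  1   0  0  |    5 ]
R1 ↔ R2
  [ -3   3  0  |  -30 ]
  [  0  -9  1  |   45 ]
  [  1   0  0  |    5 ]
R1 -> -1/3·R1
  [ 1  -1  0  |  10 ]
  [ 0  -9  1  |  45 ]
  [ 1   0  0  |   5 ]
R3 -> R3 − R1
  [ 1  -1  0  |  10 ]
  [ 0  -9  1  |  45 ]
  [ 0   1  0  |  -5 ]
R2 -> -1/9·R2
  [ 1  -1     0  |  10 ]
  [ 0   1  -1/9  |  -5 ]
  [ 0   1     0  |  -5 ]
R3 -> R3 − R2
  [ 1  -1     0  |  10 ]
  [ 0   1  -1/9  |  -5 ]
  [ 0   0   1/9  |   0 ]
R3 -> 9·R3
  [ 1  -1     0  |  10 ]
  [ 0   1  -1/9  |  -5 ]
  [ 0   0     1  |   0 ]
R2 -> R2 + 1/9·R3
  [ 1  -1  0  |  10 ]
  [ 0   1  0  |  -5 ]
  [ 0   0  1  |   0 ]
R1 -> R1 + R2
  [ 1  0  0  |   5 ]
  [ 0  1  0  |  -5 ]
  [ 0  0  1  |   0 ]
Reading off the last column: a = 5, b = -5, c = 0.

(5, -5, 0)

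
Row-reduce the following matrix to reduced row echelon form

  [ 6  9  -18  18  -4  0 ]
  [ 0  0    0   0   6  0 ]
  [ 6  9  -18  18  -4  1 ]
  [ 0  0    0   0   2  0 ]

r1 -> 1/6·r1
  [ 1  3/2   -3   3  -2/3  0 ]
  [ 0    0    0   0     6  0 ]
  [ 6    9  -18  18    -4  1 ]
  [ 0    0    0   0     2  0 ]
r3 -> r3 − 6·r1
  [ 1  3/2  -3  3  -2/3  0 ]
  [ 0    0   0  0     6  0 ]
  [ 0    0   0  0     0  1 ]
  [ 0    0   0  0     2  0 ]
r2 -> 1/6·r2
  [ 1  3/2  -3  3  -2/3  0 ]
  [ 0    0   0  0     1  0 ]
  [ 0    0   0  0     0  1 ]
  [ 0    0   0  0     2  0 ]
r4 -> r4 − 2·r2
  [ 1  3/2  -3  3  -2/3  0 ]
  [ 0    0   0  0     1  0 ]
  [ 0    0   0  0     0  1 ]
  [ 0    0   0  0     0  0 ]
r1 -> r1 + 2/3·r2
  [ 1  3/2  -3  3  0  0 ]
  [ 0    0   0  0  1  0 ]
  [ 0    0   0  0  0  1 ]
  [ 0    0   0  0  0  0 ]

[[1, 3/2, -3, 3, 0, 0], [0, 0, 0, 0, 1, 0], [0, 0, 0, 0, 0, 1], [0, 0, 0, 0, 0, 0]]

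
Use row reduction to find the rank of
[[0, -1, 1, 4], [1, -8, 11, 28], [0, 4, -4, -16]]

ρ1 ↔ ρ2
  [ 1  -8  11   28 ]
  [ 0  -1   1    4 ]
  [ 0   4  -4  -16 ]
ρ2 ← -1·ρ2
  [ 1  -8  11   28 ]
  [ 0   1  -1   -4 ]
  [ 0   4  -4  -16 ]
ρ3 ← ρ3 − 4·ρ2
  [ 1  -8  11  28 ]
  [ 0   1  -1  -4 ]
  [ 0   0   0   0 ]
ρ1 ← ρ1 + 8·ρ2
  [ 1  0   3  -4 ]
  [ 0  1  -1  -4 ]
  [ 0  0   0   0 ]
The reduced form has 2 nonzero rows.

rank = 2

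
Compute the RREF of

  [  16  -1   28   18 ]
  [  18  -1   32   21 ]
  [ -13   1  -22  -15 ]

Multiply R1 by 1/16.
  [   1  -1/16  7/4  9/8 ]
  [  18     -1   32   21 ]
  [ -13      1  -22  -15 ]
Subtract 18 times R1 from R2.
  [   1  -1/16  7/4  9/8 ]
  [   0    1/8  1/2  3/4 ]
  [ -13      1  -22  -15 ]
Add 13 times R1 to R3.
  [ 1  -1/16  7/4   9/8 ]
  [ 0    1/8  1/2   3/4 ]
  [ 0   3/16  3/4  -3/8 ]
Multiply R2 by 8.
  [ 1  -1/16  7/4   9/8 ]
  [ 0      1    4     6 ]
  [ 0   3/16  3/4  -3/8 ]
Subtract 3/16 times R2 from R3.
  [ 1  -1/16  7/4   9/8 ]
  [ 0      1    4     6 ]
  [ 0      0    0  -3/2 ]
Multiply R3 by -2/3.
  [ 1  -1/16  7/4  9/8 ]
  [ 0      1    4    6 ]
  [ 0      0    0    1 ]
Subtract 6 times R3 from R2.
  [ 1  -1/16  7/4  9/8 ]
  [ 0      1    4    0 ]
  [ 0      0    0    1 ]
Subtract 9/8 times R3 from R1.
  [ 1  -1/16  7/4  0 ]
  [ 0      1    4  0 ]
  [ 0      0    0  1 ]
Add 1/16 times R2 to R1.
  [ 1  0  2  0 ]
  [ 0  1  4  0 ]
  [ 0  0  0  1 ]

[[1, 0, 2, 0], [0, 1, 4, 0], [0, 0, 0, 1]]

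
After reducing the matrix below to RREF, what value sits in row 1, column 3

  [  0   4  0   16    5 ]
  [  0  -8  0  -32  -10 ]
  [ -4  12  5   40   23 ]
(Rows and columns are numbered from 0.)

ρ1 ↔ ρ3
ρ1 := -1/4·ρ1
ρ2 := -1/8·ρ2
ρ3 := ρ3 − 4·ρ2
ρ1 := ρ1 + 3·ρ2

4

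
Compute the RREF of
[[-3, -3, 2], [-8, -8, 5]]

[[1, 1, 0], [0, 0, 1]]

ρ1 ← -1/3·ρ1
  [  1   1  -2/3 ]
  [ -8  -8     5 ]
ρ2 ← ρ2 + 8·ρ1
  [ 1  1  -2/3 ]
  [ 0  0  -1/3 ]
ρ2 ← -3·ρ2
  [ 1  1  -2/3 ]
  [ 0  0     1 ]
ρ1 ← ρ1 + 2/3·ρ2
  [ 1  1  0 ]
  [ 0  0  1 ]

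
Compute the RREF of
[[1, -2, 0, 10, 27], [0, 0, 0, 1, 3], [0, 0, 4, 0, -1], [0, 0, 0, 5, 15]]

[[1, -2, 0, 0, -3], [0, 0, 1, 0, -1/4], [0, 0, 0, 1, 3], [0, 0, 0, 0, 0]]

R2 <=> R3
  [ 1  -2  0  10  27 ]
  [ 0   0  4   0  -1 ]
  [ 0   0  0   1   3 ]
  [ 0   0  0   5  15 ]
R2 := 1/4·R2
  [ 1  -2  0  10    27 ]
  [ 0   0  1   0  -1/4 ]
  [ 0   0  0   1     3 ]
  [ 0   0  0   5    15 ]
R4 := R4 − 5·R3
  [ 1  -2  0  10    27 ]
  [ 0   0  1   0  -1/4 ]
  [ 0   0  0   1     3 ]
  [ 0   0  0   0     0 ]
R1 := R1 − 10·R3
  [ 1  -2  0  0    -3 ]
  [ 0   0  1  0  -1/4 ]
  [ 0   0  0  1     3 ]
  [ 0   0  0  0     0 ]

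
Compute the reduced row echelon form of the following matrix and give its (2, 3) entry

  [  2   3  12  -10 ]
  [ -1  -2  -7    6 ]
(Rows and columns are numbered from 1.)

2

r1 := 1/2·r1
  [  1  3/2   6  -5 ]
  [ -1   -2  -7   6 ]
r2 := r2 + r1
  [ 1   3/2   6  -5 ]
  [ 0  -1/2  -1   1 ]
r2 := -2·r2
  [ 1  3/2  6  -5 ]
  [ 0    1  2  -2 ]
r1 := r1 − 3/2·r2
  [ 1  0  3  -2 ]
  [ 0  1  2  -2 ]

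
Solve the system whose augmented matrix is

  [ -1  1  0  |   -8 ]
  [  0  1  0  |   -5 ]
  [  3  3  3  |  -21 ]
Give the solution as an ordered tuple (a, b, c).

R1 → -1·R1
  [ 1  -1  0  |    8 ]
  [ 0   1  0  |   -5 ]
  [ 3   3  3  |  -21 ]
R3 → R3 − 3·R1
  [ 1  -1  0  |    8 ]
  [ 0   1  0  |   -5 ]
  [ 0   6  3  |  -45 ]
R3 → R3 − 6·R2
  [ 1  -1  0  |    8 ]
  [ 0   1  0  |   -5 ]
  [ 0   0  3  |  -15 ]
R3 → 1/3·R3
  [ 1  -1  0  |   8 ]
  [ 0   1  0  |  -5 ]
  [ 0   0  1  |  -5 ]
R1 → R1 + R2
  [ 1  0  0  |   3 ]
  [ 0  1  0  |  -5 ]
  [ 0  0  1  |  -5 ]
Reading off the last column: a = 3, b = -5, c = -5.

(3, -5, -5)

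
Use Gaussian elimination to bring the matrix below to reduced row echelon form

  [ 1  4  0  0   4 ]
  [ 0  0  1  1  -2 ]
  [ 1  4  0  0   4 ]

[[1, 4, 0, 0, 4], [0, 0, 1, 1, -2], [0, 0, 0, 0, 0]]

Subtract r1 from r3.
  [ 1  4  0  0   4 ]
  [ 0  0  1  1  -2 ]
  [ 0  0  0  0   0 ]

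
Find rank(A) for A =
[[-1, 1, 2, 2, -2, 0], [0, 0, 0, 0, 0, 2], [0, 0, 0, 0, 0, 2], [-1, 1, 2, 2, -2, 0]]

rank = 2

R1 ← -1·R1
  [  1  -1  -2  -2   2  0 ]
  [  0   0   0   0   0  2 ]
  [  0   0   0   0   0  2 ]
  [ -1   1   2   2  -2  0 ]
R4 ← R4 + R1
  [ 1  -1  -2  -2  2  0 ]
  [ 0   0   0   0  0  2 ]
  [ 0   0   0   0  0  2 ]
  [ 0   0   0   0  0  0 ]
R2 ← 1/2·R2
  [ 1  -1  -2  -2  2  0 ]
  [ 0   0   0   0  0  1 ]
  [ 0   0   0   0  0  2 ]
  [ 0   0   0   0  0  0 ]
R3 ← R3 − 2·R2
  [ 1  -1  -2  -2  2  0 ]
  [ 0   0   0   0  0  1 ]
  [ 0   0   0   0  0  0 ]
  [ 0   0   0   0  0  0 ]
The reduced form has 2 nonzero rows.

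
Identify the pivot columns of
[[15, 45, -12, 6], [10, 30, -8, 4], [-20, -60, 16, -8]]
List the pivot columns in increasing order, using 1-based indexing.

1

R1 := 1/15·R1
R2 := R2 − 10·R1
R3 := R3 + 20·R1
Pivot columns are the columns containing a leading 1.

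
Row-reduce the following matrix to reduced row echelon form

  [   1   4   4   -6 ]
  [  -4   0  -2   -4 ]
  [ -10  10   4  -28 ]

[[1, 0, 0, 2], [0, 1, 0, 0], [0, 0, 1, -2]]

Add 4 times r1 to r2.
  [   1   4   4   -6 ]
  [   0  16  14  -28 ]
  [ -10  10   4  -28 ]
Add 10 times r1 to r3.
  [ 1   4   4   -6 ]
  [ 0  16  14  -28 ]
  [ 0  50  44  -88 ]
Multiply r2 by 1/16.
  [ 1   4    4    -6 ]
  [ 0   1  7/8  -7/4 ]
  [ 0  50   44   -88 ]
Subtract 50 times r2 from r3.
  [ 1  4    4    -6 ]
  [ 0  1  7/8  -7/4 ]
  [ 0  0  1/4  -1/2 ]
Multiply r3 by 4.
  [ 1  4    4    -6 ]
  [ 0  1  7/8  -7/4 ]
  [ 0  0    1    -2 ]
Subtract 7/8 times r3 from r2.
  [ 1  4  4  -6 ]
  [ 0  1  0   0 ]
  [ 0  0  1  -2 ]
Subtract 4 times r3 from r1.
  [ 1  4  0   2 ]
  [ 0  1  0   0 ]
  [ 0  0  1  -2 ]
Subtract 4 times r2 from r1.
  [ 1  0  0   2 ]
  [ 0  1  0   0 ]
  [ 0  0  1  -2 ]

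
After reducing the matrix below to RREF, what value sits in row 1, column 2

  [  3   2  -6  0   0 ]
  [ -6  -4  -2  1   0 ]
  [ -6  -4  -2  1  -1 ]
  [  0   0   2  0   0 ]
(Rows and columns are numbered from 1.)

2/3

R1 ← 1/3·R1
  [  1  2/3  -2  0   0 ]
  [ -6   -4  -2  1   0 ]
  [ -6   -4  -2  1  -1 ]
  [  0    0   2  0   0 ]
R2 ← R2 + 6·R1
  [  1  2/3   -2  0   0 ]
  [  0    0  -14  1   0 ]
  [ -6   -4   -2  1  -1 ]
  [  0    0    2  0   0 ]
R3 ← R3 + 6·R1
  [ 1  2/3   -2  0   0 ]
  [ 0    0  -14  1   0 ]
  [ 0    0  -14  1  -1 ]
  [ 0    0    2  0   0 ]
R2 ← -1/14·R2
  [ 1  2/3   -2      0   0 ]
  [ 0    0    1  -1/14   0 ]
  [ 0    0  -14      1  -1 ]
  [ 0    0    2      0   0 ]
R3 ← R3 + 14·R2
  [ 1  2/3  -2      0   0 ]
  [ 0    0   1  -1/14   0 ]
  [ 0    0   0      0  -1 ]
  [ 0    0   2      0   0 ]
R4 ← R4 − 2·R2
  [ 1  2/3  -2      0   0 ]
  [ 0    0   1  -1/14   0 ]
  [ 0    0   0      0  -1 ]
  [ 0    0   0    1/7   0 ]
R3 <=> R4
  [ 1  2/3  -2      0   0 ]
  [ 0    0   1  -1/14   0 ]
  [ 0    0   0    1/7   0 ]
  [ 0    0   0      0  -1 ]
R3 ← 7·R3
  [ 1  2/3  -2      0   0 ]
  [ 0    0   1  -1/14   0 ]
  [ 0    0   0      1   0 ]
  [ 0    0   0      0  -1 ]
R4 ← -1·R4
  [ 1  2/3  -2      0  0 ]
  [ 0    0   1  -1/14  0 ]
  [ 0    0   0      1  0 ]
  [ 0    0   0      0  1 ]
R2 ← R2 + 1/14·R3
  [ 1  2/3  -2  0  0 ]
  [ 0    0   1  0  0 ]
  [ 0    0   0  1  0 ]
  [ 0    0   0  0  1 ]
R1 ← R1 + 2·R2
  [ 1  2/3  0  0  0 ]
  [ 0    0  1  0  0 ]
  [ 0    0  0  1  0 ]
  [ 0    0  0  0  1 ]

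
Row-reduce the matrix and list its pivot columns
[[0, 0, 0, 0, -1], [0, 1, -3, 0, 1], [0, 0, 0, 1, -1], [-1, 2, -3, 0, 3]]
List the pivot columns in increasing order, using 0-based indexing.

R1 ↔ R4
  [ -1  2  -3  0   3 ]
  [  0  1  -3  0   1 ]
  [  0  0   0  1  -1 ]
  [  0  0   0  0  -1 ]
R1 -> -1·R1
  [ 1  -2   3  0  -3 ]
  [ 0   1  -3  0   1 ]
  [ 0   0   0  1  -1 ]
  [ 0   0   0  0  -1 ]
R4 -> -1·R4
  [ 1  -2   3  0  -3 ]
  [ 0   1  -3  0   1 ]
  [ 0   0   0  1  -1 ]
  [ 0   0   0  0   1 ]
R3 -> R3 + R4
  [ 1  -2   3  0  -3 ]
  [ 0   1  -3  0   1 ]
  [ 0   0   0  1   0 ]
  [ 0   0   0  0   1 ]
R2 -> R2 − R4
  [ 1  -2   3  0  -3 ]
  [ 0   1  -3  0   0 ]
  [ 0   0   0  1   0 ]
  [ 0   0   0  0   1 ]
R1 -> R1 + 3·R4
  [ 1  -2   3  0  0 ]
  [ 0   1  -3  0  0 ]
  [ 0   0   0  1  0 ]
  [ 0   0   0  0  1 ]
R1 -> R1 + 2·R2
  [ 1  0  -3  0  0 ]
  [ 0  1  -3  0  0 ]
  [ 0  0   0  1  0 ]
  [ 0  0   0  0  1 ]
Pivot columns are the columns containing a leading 1.

0, 1, 3, 4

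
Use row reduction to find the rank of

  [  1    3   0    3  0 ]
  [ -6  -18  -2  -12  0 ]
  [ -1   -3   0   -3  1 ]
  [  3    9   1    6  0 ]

r2 -> r2 + 6·r1
  [  1   3   0   3  0 ]
  [  0   0  -2   6  0 ]
  [ -1  -3   0  -3  1 ]
  [  3   9   1   6  0 ]
r3 -> r3 + r1
  [ 1  3   0  3  0 ]
  [ 0  0  -2  6  0 ]
  [ 0  0   0  0  1 ]
  [ 3  9   1  6  0 ]
r4 -> r4 − 3·r1
  [ 1  3   0   3  0 ]
  [ 0  0  -2   6  0 ]
  [ 0  0   0   0  1 ]
  [ 0  0   1  -3  0 ]
r2 -> -1/2·r2
  [ 1  3  0   3  0 ]
  [ 0  0  1  -3  0 ]
  [ 0  0  0   0  1 ]
  [ 0  0  1  -3  0 ]
r4 -> r4 − r2
  [ 1  3  0   3  0 ]
  [ 0  0  1  -3  0 ]
  [ 0  0  0   0  1 ]
  [ 0  0  0   0  0 ]
The reduced form has 3 nonzero rows.

rank = 3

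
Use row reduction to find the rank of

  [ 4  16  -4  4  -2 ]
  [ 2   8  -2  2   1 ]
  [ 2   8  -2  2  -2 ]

Multiply r1 by 1/4.
  [ 1  4  -1  1  -1/2 ]
  [ 2  8  -2  2     1 ]
  [ 2  8  -2  2    -2 ]
Subtract 2 times r1 from r2.
  [ 1  4  -1  1  -1/2 ]
  [ 0  0   0  0     2 ]
  [ 2  8  -2  2    -2 ]
Subtract 2 times r1 from r3.
  [ 1  4  -1  1  -1/2 ]
  [ 0  0   0  0     2 ]
  [ 0  0   0  0    -1 ]
Multiply r2 by 1/2.
  [ 1  4  -1  1  -1/2 ]
  [ 0  0   0  0     1 ]
  [ 0  0   0  0    -1 ]
Add r2 to r3.
  [ 1  4  -1  1  -1/2 ]
  [ 0  0   0  0     1 ]
  [ 0  0   0  0     0 ]
Add 1/2 times r2 to r1.
  [ 1  4  -1  1  0 ]
  [ 0  0   0  0  1 ]
  [ 0  0   0  0  0 ]
The reduced form has 2 nonzero rows.

rank = 2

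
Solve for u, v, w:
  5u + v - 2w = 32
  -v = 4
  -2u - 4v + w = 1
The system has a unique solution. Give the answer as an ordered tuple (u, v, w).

(6, -4, -3)

Form the augmented matrix and row-reduce:
  [  5   1  -2  |  32 ]
  [  0  -1   0  |   4 ]
  [ -2  -4   1  |   1 ]
R1 ← 1/5·R1
  [  1  1/5  -2/5  |  32/5 ]
  [  0   -1     0  |     4 ]
  [ -2   -4     1  |     1 ]
R3 ← R3 + 2·R1
  [ 1    1/5  -2/5  |  32/5 ]
  [ 0     -1     0  |     4 ]
  [ 0  -18/5   1/5  |  69/5 ]
R2 ← -1·R2
  [ 1    1/5  -2/5  |  32/5 ]
  [ 0      1     0  |    -4 ]
  [ 0  -18/5   1/5  |  69/5 ]
R3 ← R3 + 18/5·R2
  [ 1  1/5  -2/5  |  32/5 ]
  [ 0    1     0  |    -4 ]
  [ 0    0   1/5  |  -3/5 ]
R3 ← 5·R3
  [ 1  1/5  -2/5  |  32/5 ]
  [ 0    1     0  |    -4 ]
  [ 0    0     1  |    -3 ]
R1 ← R1 + 2/5·R3
  [ 1  1/5  0  |  26/5 ]
  [ 0    1  0  |    -4 ]
  [ 0    0  1  |    -3 ]
R1 ← R1 − 1/5·R2
  [ 1  0  0  |   6 ]
  [ 0  1  0  |  -4 ]
  [ 0  0  1  |  -3 ]
Reading off the last column: u = 6, v = -4, w = -3.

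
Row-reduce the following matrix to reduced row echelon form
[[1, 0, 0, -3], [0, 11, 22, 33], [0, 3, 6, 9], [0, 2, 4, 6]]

[[1, 0, 0, -3], [0, 1, 2, 3], [0, 0, 0, 0], [0, 0, 0, 0]]

ρ2 ← 1/11·ρ2
  [ 1  0  0  -3 ]
  [ 0  1  2   3 ]
  [ 0  3  6   9 ]
  [ 0  2  4   6 ]
ρ3 ← ρ3 − 3·ρ2
  [ 1  0  0  -3 ]
  [ 0  1  2   3 ]
  [ 0  0  0   0 ]
  [ 0  2  4   6 ]
ρ4 ← ρ4 − 2·ρ2
  [ 1  0  0  -3 ]
  [ 0  1  2   3 ]
  [ 0  0  0   0 ]
  [ 0  0  0   0 ]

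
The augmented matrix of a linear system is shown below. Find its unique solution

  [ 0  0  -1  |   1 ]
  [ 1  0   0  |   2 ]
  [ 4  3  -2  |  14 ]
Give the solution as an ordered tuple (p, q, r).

(2, 4/3, -1)

R1 <-> R2
  [ 1  0   0  |   2 ]
  [ 0  0  -1  |   1 ]
  [ 4  3  -2  |  14 ]
R3 ← R3 − 4·R1
  [ 1  0   0  |  2 ]
  [ 0  0  -1  |  1 ]
  [ 0  3  -2  |  6 ]
R2 <-> R3
  [ 1  0   0  |  2 ]
  [ 0  3  -2  |  6 ]
  [ 0  0  -1  |  1 ]
R2 ← 1/3·R2
  [ 1  0     0  |  2 ]
  [ 0  1  -2/3  |  2 ]
  [ 0  0    -1  |  1 ]
R3 ← -1·R3
  [ 1  0     0  |   2 ]
  [ 0  1  -2/3  |   2 ]
  [ 0  0     1  |  -1 ]
R2 ← R2 + 2/3·R3
  [ 1  0  0  |    2 ]
  [ 0  1  0  |  4/3 ]
  [ 0  0  1  |   -1 ]
Reading off the last column: p = 2, q = 4/3, r = -1.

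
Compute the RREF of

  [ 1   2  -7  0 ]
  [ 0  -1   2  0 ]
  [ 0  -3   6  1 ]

[[1, 0, -3, 0], [0, 1, -2, 0], [0, 0, 0, 1]]

Multiply r2 by -1.
  [ 1   2  -7  0 ]
  [ 0   1  -2  0 ]
  [ 0  -3   6  1 ]
Add 3 times r2 to r3.
  [ 1  2  -7  0 ]
  [ 0  1  -2  0 ]
  [ 0  0   0  1 ]
Subtract 2 times r2 from r1.
  [ 1  0  -3  0 ]
  [ 0  1  -2  0 ]
  [ 0  0   0  1 ]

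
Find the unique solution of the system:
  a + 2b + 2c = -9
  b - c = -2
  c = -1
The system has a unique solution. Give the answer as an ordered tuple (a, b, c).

Form the augmented matrix and row-reduce:
  [ 1  2   2  |  -9 ]
  [ 0  1  -1  |  -2 ]
  [ 0  0   1  |  -1 ]
ρ2 := ρ2 + ρ3
  [ 1  2  2  |  -9 ]
  [ 0  1  0  |  -3 ]
  [ 0  0  1  |  -1 ]
ρ1 := ρ1 − 2·ρ3
  [ 1  2  0  |  -7 ]
  [ 0  1  0  |  -3 ]
  [ 0  0  1  |  -1 ]
ρ1 := ρ1 − 2·ρ2
  [ 1  0  0  |  -1 ]
  [ 0  1  0  |  -3 ]
  [ 0  0  1  |  -1 ]
Reading off the last column: a = -1, b = -3, c = -1.

(-1, -3, -1)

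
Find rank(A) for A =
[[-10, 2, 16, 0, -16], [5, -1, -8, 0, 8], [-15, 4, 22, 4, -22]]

rank = 2

Multiply R1 by -1/10.
  [   1  -1/5  -8/5  0  8/5 ]
  [   5    -1    -8  0    8 ]
  [ -15     4    22  4  -22 ]
Subtract 5 times R1 from R2.
  [   1  -1/5  -8/5  0  8/5 ]
  [   0     0     0  0    0 ]
  [ -15     4    22  4  -22 ]
Add 15 times R1 to R3.
  [ 1  -1/5  -8/5  0  8/5 ]
  [ 0     0     0  0    0 ]
  [ 0     1    -2  4    2 ]
Swap R2 and R3.
  [ 1  -1/5  -8/5  0  8/5 ]
  [ 0     1    -2  4    2 ]
  [ 0     0     0  0    0 ]
Add 1/5 times R2 to R1.
  [ 1  0  -2  4/5  2 ]
  [ 0  1  -2    4  2 ]
  [ 0  0   0    0  0 ]
The reduced form has 2 nonzero rows.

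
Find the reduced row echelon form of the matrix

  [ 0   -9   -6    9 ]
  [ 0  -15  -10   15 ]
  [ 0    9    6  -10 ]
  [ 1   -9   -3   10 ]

[[1, 0, 3, 0], [0, 1, 2/3, 0], [0, 0, 0, 1], [0, 0, 0, 0]]

r1 <=> r4
  [ 1   -9   -3   10 ]
  [ 0  -15  -10   15 ]
  [ 0    9    6  -10 ]
  [ 0   -9   -6    9 ]
r2 -> -1/15·r2
  [ 1  -9   -3   10 ]
  [ 0   1  2/3   -1 ]
  [ 0   9    6  -10 ]
  [ 0  -9   -6    9 ]
r3 -> r3 − 9·r2
  [ 1  -9   -3  10 ]
  [ 0   1  2/3  -1 ]
  [ 0   0    0  -1 ]
  [ 0  -9   -6   9 ]
r4 -> r4 + 9·r2
  [ 1  -9   -3  10 ]
  [ 0   1  2/3  -1 ]
  [ 0   0    0  -1 ]
  [ 0   0    0   0 ]
r3 -> -1·r3
  [ 1  -9   -3  10 ]
  [ 0   1  2/3  -1 ]
  [ 0   0    0   1 ]
  [ 0   0    0   0 ]
r2 -> r2 + r3
  [ 1  -9   -3  10 ]
  [ 0   1  2/3   0 ]
  [ 0   0    0   1 ]
  [ 0   0    0   0 ]
r1 -> r1 − 10·r3
  [ 1  -9   -3  0 ]
  [ 0   1  2/3  0 ]
  [ 0   0    0  1 ]
  [ 0   0    0  0 ]
r1 -> r1 + 9·r2
  [ 1  0    3  0 ]
  [ 0  1  2/3  0 ]
  [ 0  0    0  1 ]
  [ 0  0    0  0 ]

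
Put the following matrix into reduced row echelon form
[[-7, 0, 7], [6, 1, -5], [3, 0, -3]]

[[1, 0, -1], [0, 1, 1], [0, 0, 0]]

R1 := -1/7·R1
R2 := R2 − 6·R1
R3 := R3 − 3·R1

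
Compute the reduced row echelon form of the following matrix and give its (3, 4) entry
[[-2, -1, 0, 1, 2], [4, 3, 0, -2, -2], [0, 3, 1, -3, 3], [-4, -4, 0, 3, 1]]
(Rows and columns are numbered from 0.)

R1 ← -1/2·R1
  [  1  1/2  0  -1/2  -1 ]
  [  4    3  0    -2  -2 ]
  [  0    3  1    -3   3 ]
  [ -4   -4  0     3   1 ]
R2 ← R2 − 4·R1
  [  1  1/2  0  -1/2  -1 ]
  [  0    1  0     0   2 ]
  [  0    3  1    -3   3 ]
  [ -4   -4  0     3   1 ]
R4 ← R4 + 4·R1
  [ 1  1/2  0  -1/2  -1 ]
  [ 0    1  0     0   2 ]
  [ 0    3  1    -3   3 ]
  [ 0   -2  0     1  -3 ]
R3 ← R3 − 3·R2
  [ 1  1/2  0  -1/2  -1 ]
  [ 0    1  0     0   2 ]
  [ 0    0  1    -3  -3 ]
  [ 0   -2  0     1  -3 ]
R4 ← R4 + 2·R2
  [ 1  1/2  0  -1/2  -1 ]
  [ 0    1  0     0   2 ]
  [ 0    0  1    -3  -3 ]
  [ 0    0  0     1   1 ]
R3 ← R3 + 3·R4
  [ 1  1/2  0  -1/2  -1 ]
  [ 0    1  0     0   2 ]
  [ 0    0  1     0   0 ]
  [ 0    0  0     1   1 ]
R1 ← R1 + 1/2·R4
  [ 1  1/2  0  0  -1/2 ]
  [ 0    1  0  0     2 ]
  [ 0    0  1  0     0 ]
  [ 0    0  0  1     1 ]
R1 ← R1 − 1/2·R2
  [ 1  0  0  0  -3/2 ]
  [ 0  1  0  0     2 ]
  [ 0  0  1  0     0 ]
  [ 0  0  0  1     1 ]

1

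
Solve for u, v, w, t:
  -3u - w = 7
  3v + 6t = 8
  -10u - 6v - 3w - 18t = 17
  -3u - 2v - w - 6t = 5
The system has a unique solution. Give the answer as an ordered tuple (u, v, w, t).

Form the augmented matrix and row-reduce:
  [  -3   0  -1    0  |   7 ]
  [   0   3   0    6  |   8 ]
  [ -10  -6  -3  -18  |  17 ]
  [  -3  -2  -1   -6  |   5 ]
R1 -> -1/3·R1
  [   1   0  1/3    0  |  -7/3 ]
  [   0   3    0    6  |     8 ]
  [ -10  -6   -3  -18  |    17 ]
  [  -3  -2   -1   -6  |     5 ]
R3 -> R3 + 10·R1
  [  1   0  1/3    0  |   -7/3 ]
  [  0   3    0    6  |      8 ]
  [  0  -6  1/3  -18  |  -19/3 ]
  [ -3  -2   -1   -6  |      5 ]
R4 -> R4 + 3·R1
  [ 1   0  1/3    0  |   -7/3 ]
  [ 0   3    0    6  |      8 ]
  [ 0  -6  1/3  -18  |  -19/3 ]
  [ 0  -2    0   -6  |     -2 ]
R2 -> 1/3·R2
  [ 1   0  1/3    0  |   -7/3 ]
  [ 0   1    0    2  |    8/3 ]
  [ 0  -6  1/3  -18  |  -19/3 ]
  [ 0  -2    0   -6  |     -2 ]
R3 -> R3 + 6·R2
  [ 1   0  1/3   0  |  -7/3 ]
  [ 0   1    0   2  |   8/3 ]
  [ 0   0  1/3  -6  |  29/3 ]
  [ 0  -2    0  -6  |    -2 ]
R4 -> R4 + 2·R2
  [ 1  0  1/3   0  |  -7/3 ]
  [ 0  1    0   2  |   8/3 ]
  [ 0  0  1/3  -6  |  29/3 ]
  [ 0  0    0  -2  |  10/3 ]
R3 -> 3·R3
  [ 1  0  1/3    0  |  -7/3 ]
  [ 0  1    0    2  |   8/3 ]
  [ 0  0    1  -18  |    29 ]
  [ 0  0    0   -2  |  10/3 ]
R4 -> -1/2·R4
  [ 1  0  1/3    0  |  -7/3 ]
  [ 0  1    0    2  |   8/3 ]
  [ 0  0    1  -18  |    29 ]
  [ 0  0    0    1  |  -5/3 ]
R3 -> R3 + 18·R4
  [ 1  0  1/3  0  |  -7/3 ]
  [ 0  1    0  2  |   8/3 ]
  [ 0  0    1  0  |    -1 ]
  [ 0  0    0  1  |  -5/3 ]
R2 -> R2 − 2·R4
  [ 1  0  1/3  0  |  -7/3 ]
  [ 0  1    0  0  |     6 ]
  [ 0  0    1  0  |    -1 ]
  [ 0  0    0  1  |  -5/3 ]
R1 -> R1 − 1/3·R3
  [ 1  0  0  0  |    -2 ]
  [ 0  1  0  0  |     6 ]
  [ 0  0  1  0  |    -1 ]
  [ 0  0  0  1  |  -5/3 ]
Reading off the last column: u = -2, v = 6, w = -1, t = -5/3.

(-2, 6, -1, -5/3)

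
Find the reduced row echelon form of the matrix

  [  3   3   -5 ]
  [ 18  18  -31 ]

Multiply R1 by 1/3.
  [  1   1  -5/3 ]
  [ 18  18   -31 ]
Subtract 18 times R1 from R2.
  [ 1  1  -5/3 ]
  [ 0  0    -1 ]
Multiply R2 by -1.
  [ 1  1  -5/3 ]
  [ 0  0     1 ]
Add 5/3 times R2 to R1.
  [ 1  1  0 ]
  [ 0  0  1 ]

[[1, 1, 0], [0, 0, 1]]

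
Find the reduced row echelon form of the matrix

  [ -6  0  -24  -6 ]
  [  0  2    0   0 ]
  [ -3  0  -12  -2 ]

[[1, 0, 4, 0], [0, 1, 0, 0], [0, 0, 0, 1]]

r1 -> -1/6·r1
r3 -> r3 + 3·r1
r2 -> 1/2·r2
r1 -> r1 − r3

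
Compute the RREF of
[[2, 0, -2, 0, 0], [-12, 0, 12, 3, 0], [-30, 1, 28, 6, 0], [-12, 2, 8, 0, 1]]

Multiply R1 by 1/2.
Add 12 times R1 to R2.
Add 30 times R1 to R3.
Add 12 times R1 to R4.
Swap R2 and R3.
Subtract 2 times R2 from R4.
Multiply R3 by 1/3.
Add 12 times R3 to R4.
Subtract 6 times R3 from R2.

[[1, 0, -1, 0, 0], [0, 1, -2, 0, 0], [0, 0, 0, 1, 0], [0, 0, 0, 0, 1]]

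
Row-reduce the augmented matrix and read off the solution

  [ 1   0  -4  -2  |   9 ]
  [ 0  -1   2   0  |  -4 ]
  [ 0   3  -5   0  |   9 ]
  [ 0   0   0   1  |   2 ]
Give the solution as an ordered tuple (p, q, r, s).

(1, -2, -3, 2)

Multiply r2 by -1.
  [ 1  0  -4  -2  |  9 ]
  [ 0  1  -2   0  |  4 ]
  [ 0  3  -5   0  |  9 ]
  [ 0  0   0   1  |  2 ]
Subtract 3 times r2 from r3.
  [ 1  0  -4  -2  |   9 ]
  [ 0  1  -2   0  |   4 ]
  [ 0  0   1   0  |  -3 ]
  [ 0  0   0   1  |   2 ]
Add 2 times r4 to r1.
  [ 1  0  -4  0  |  13 ]
  [ 0  1  -2  0  |   4 ]
  [ 0  0   1  0  |  -3 ]
  [ 0  0   0  1  |   2 ]
Add 2 times r3 to r2.
  [ 1  0  -4  0  |  13 ]
  [ 0  1   0  0  |  -2 ]
  [ 0  0   1  0  |  -3 ]
  [ 0  0   0  1  |   2 ]
Add 4 times r3 to r1.
  [ 1  0  0  0  |   1 ]
  [ 0  1  0  0  |  -2 ]
  [ 0  0  1  0  |  -3 ]
  [ 0  0  0  1  |   2 ]
Reading off the last column: p = 1, q = -2, r = -3, s = 2.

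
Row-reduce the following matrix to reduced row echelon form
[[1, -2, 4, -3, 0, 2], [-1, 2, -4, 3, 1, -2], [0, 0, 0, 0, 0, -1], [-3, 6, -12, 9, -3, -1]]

[[1, -2, 4, -3, 0, 0], [0, 0, 0, 0, 1, 0], [0, 0, 0, 0, 0, 1], [0, 0, 0, 0, 0, 0]]

r2 -> r2 + r1
  [  1  -2    4  -3   0   2 ]
  [  0   0    0   0   1   0 ]
  [  0   0    0   0   0  -1 ]
  [ -3   6  -12   9  -3  -1 ]
r4 -> r4 + 3·r1
  [ 1  -2  4  -3   0   2 ]
  [ 0   0  0   0   1   0 ]
  [ 0   0  0   0   0  -1 ]
  [ 0   0  0   0  -3   5 ]
r4 -> r4 + 3·r2
  [ 1  -2  4  -3  0   2 ]
  [ 0   0  0   0  1   0 ]
  [ 0   0  0   0  0  -1 ]
  [ 0   0  0   0  0   5 ]
r3 -> -1·r3
  [ 1  -2  4  -3  0  2 ]
  [ 0   0  0   0  1  0 ]
  [ 0   0  0   0  0  1 ]
  [ 0   0  0   0  0  5 ]
r4 -> r4 − 5·r3
  [ 1  -2  4  -3  0  2 ]
  [ 0   0  0   0  1  0 ]
  [ 0   0  0   0  0  1 ]
  [ 0   0  0   0  0  0 ]
r1 -> r1 − 2·r3
  [ 1  -2  4  -3  0  0 ]
  [ 0   0  0   0  1  0 ]
  [ 0   0  0   0  0  1 ]
  [ 0   0  0   0  0  0 ]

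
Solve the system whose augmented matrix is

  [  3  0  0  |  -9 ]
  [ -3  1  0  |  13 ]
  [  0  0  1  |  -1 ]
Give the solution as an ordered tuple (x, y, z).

(-3, 4, -1)

r1 := 1/3·r1
  [  1  0  0  |  -3 ]
  [ -3  1  0  |  13 ]
  [  0  0  1  |  -1 ]
r2 := r2 + 3·r1
  [ 1  0  0  |  -3 ]
  [ 0  1  0  |   4 ]
  [ 0  0  1  |  -1 ]
Reading off the last column: x = -3, y = 4, z = -1.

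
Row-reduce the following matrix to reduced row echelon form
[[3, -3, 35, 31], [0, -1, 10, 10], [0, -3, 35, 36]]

R1 := 1/3·R1
  [ 1  -1  35/3  31/3 ]
  [ 0  -1    10    10 ]
  [ 0  -3    35    36 ]
R2 := -1·R2
  [ 1  -1  35/3  31/3 ]
  [ 0   1   -10   -10 ]
  [ 0  -3    35    36 ]
R3 := R3 + 3·R2
  [ 1  -1  35/3  31/3 ]
  [ 0   1   -10   -10 ]
  [ 0   0     5     6 ]
R3 := 1/5·R3
  [ 1  -1  35/3  31/3 ]
  [ 0   1   -10   -10 ]
  [ 0   0     1   6/5 ]
R2 := R2 + 10·R3
  [ 1  -1  35/3  31/3 ]
  [ 0   1     0     2 ]
  [ 0   0     1   6/5 ]
R1 := R1 − 35/3·R3
  [ 1  -1  0  -11/3 ]
  [ 0   1  0      2 ]
  [ 0   0  1    6/5 ]
R1 := R1 + R2
  [ 1  0  0  -5/3 ]
  [ 0  1  0     2 ]
  [ 0  0  1   6/5 ]

[[1, 0, 0, -5/3], [0, 1, 0, 2], [0, 0, 1, 6/5]]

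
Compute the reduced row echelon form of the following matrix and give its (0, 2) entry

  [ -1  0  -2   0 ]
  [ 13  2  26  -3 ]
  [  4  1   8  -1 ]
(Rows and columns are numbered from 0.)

2

R1 -> -1·R1
R2 -> R2 − 13·R1
R3 -> R3 − 4·R1
R2 -> 1/2·R2
R3 -> R3 − R2
R3 -> 2·R3
R2 -> R2 + 3/2·R3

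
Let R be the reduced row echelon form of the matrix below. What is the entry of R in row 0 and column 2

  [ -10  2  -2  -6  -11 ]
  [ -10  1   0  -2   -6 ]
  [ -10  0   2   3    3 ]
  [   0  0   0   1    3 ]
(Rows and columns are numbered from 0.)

-1/5

R1 := -1/10·R1
R2 := R2 + 10·R1
R3 := R3 + 10·R1
R2 := -1·R2
R3 := R3 + 2·R2
R4 := R4 − R3
R4 := -1·R4
R3 := R3 − 4·R4
R2 := R2 + 5·R4
R1 := R1 − 11/10·R4
R2 := R2 + 4·R3
R1 := R1 − 3/5·R3
R1 := R1 + 1/5·R2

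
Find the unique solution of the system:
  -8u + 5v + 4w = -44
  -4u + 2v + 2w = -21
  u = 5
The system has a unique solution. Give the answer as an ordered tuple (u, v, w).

Form the augmented matrix and row-reduce:
  [ -8  5  4  |  -44 ]
  [ -4  2  2  |  -21 ]
  [  1  0  0  |    5 ]
ρ1 ← -1/8·ρ1
  [  1  -5/8  -1/2  |  11/2 ]
  [ -4     2     2  |   -21 ]
  [  1     0     0  |     5 ]
ρ2 ← ρ2 + 4·ρ1
  [ 1  -5/8  -1/2  |  11/2 ]
  [ 0  -1/2     0  |     1 ]
  [ 1     0     0  |     5 ]
ρ3 ← ρ3 − ρ1
  [ 1  -5/8  -1/2  |  11/2 ]
  [ 0  -1/2     0  |     1 ]
  [ 0   5/8   1/2  |  -1/2 ]
ρ2 ← -2·ρ2
  [ 1  -5/8  -1/2  |  11/2 ]
  [ 0     1     0  |    -2 ]
  [ 0   5/8   1/2  |  -1/2 ]
ρ3 ← ρ3 − 5/8·ρ2
  [ 1  -5/8  -1/2  |  11/2 ]
  [ 0     1     0  |    -2 ]
  [ 0     0   1/2  |   3/4 ]
ρ3 ← 2·ρ3
  [ 1  -5/8  -1/2  |  11/2 ]
  [ 0     1     0  |    -2 ]
  [ 0     0     1  |   3/2 ]
ρ1 ← ρ1 + 1/2·ρ3
  [ 1  -5/8  0  |  25/4 ]
  [ 0     1  0  |    -2 ]
  [ 0     0  1  |   3/2 ]
ρ1 ← ρ1 + 5/8·ρ2
  [ 1  0  0  |    5 ]
  [ 0  1  0  |   -2 ]
  [ 0  0  1  |  3/2 ]
Reading off the last column: u = 5, v = -2, w = 3/2.

(5, -2, 3/2)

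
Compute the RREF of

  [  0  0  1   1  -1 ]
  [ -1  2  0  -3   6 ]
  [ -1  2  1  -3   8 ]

[[1, -2, 0, 0, 3], [0, 0, 1, 0, 2], [0, 0, 0, 1, -3]]

ρ1 ↔ ρ2
ρ1 -> -1·ρ1
ρ3 -> ρ3 + ρ1
ρ3 -> ρ3 − ρ2
ρ3 -> -1·ρ3
ρ2 -> ρ2 − ρ3
ρ1 -> ρ1 − 3·ρ3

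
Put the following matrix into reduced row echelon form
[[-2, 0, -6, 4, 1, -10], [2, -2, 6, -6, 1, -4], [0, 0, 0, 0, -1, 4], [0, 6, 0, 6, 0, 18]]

R1 → -1/2·R1
  [ 1   0  3  -2  -1/2   5 ]
  [ 2  -2  6  -6     1  -4 ]
  [ 0   0  0   0    -1   4 ]
  [ 0   6  0   6     0  18 ]
R2 → R2 − 2·R1
  [ 1   0  3  -2  -1/2    5 ]
  [ 0  -2  0  -2     2  -14 ]
  [ 0   0  0   0    -1    4 ]
  [ 0   6  0   6     0   18 ]
R2 → -1/2·R2
  [ 1  0  3  -2  -1/2   5 ]
  [ 0  1  0   1    -1   7 ]
  [ 0  0  0   0    -1   4 ]
  [ 0  6  0   6     0  18 ]
R4 → R4 − 6·R2
  [ 1  0  3  -2  -1/2    5 ]
  [ 0  1  0   1    -1    7 ]
  [ 0  0  0   0    -1    4 ]
  [ 0  0  0   0     6  -24 ]
R3 → -1·R3
  [ 1  0  3  -2  -1/2    5 ]
  [ 0  1  0   1    -1    7 ]
  [ 0  0  0   0     1   -4 ]
  [ 0  0  0   0     6  -24 ]
R4 → R4 − 6·R3
  [ 1  0  3  -2  -1/2   5 ]
  [ 0  1  0   1    -1   7 ]
  [ 0  0  0   0     1  -4 ]
  [ 0  0  0   0     0   0 ]
R2 → R2 + R3
  [ 1  0  3  -2  -1/2   5 ]
  [ 0  1  0   1     0   3 ]
  [ 0  0  0   0     1  -4 ]
  [ 0  0  0   0     0   0 ]
R1 → R1 + 1/2·R3
  [ 1  0  3  -2  0   3 ]
  [ 0  1  0   1  0   3 ]
  [ 0  0  0   0  1  -4 ]
  [ 0  0  0   0  0   0 ]

[[1, 0, 3, -2, 0, 3], [0, 1, 0, 1, 0, 3], [0, 0, 0, 0, 1, -4], [0, 0, 0, 0, 0, 0]]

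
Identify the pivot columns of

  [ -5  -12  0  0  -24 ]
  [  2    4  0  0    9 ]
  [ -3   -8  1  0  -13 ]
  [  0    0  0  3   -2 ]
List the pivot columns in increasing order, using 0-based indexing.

Multiply ρ1 by -1/5.
  [  1  12/5  0  0  24/5 ]
  [  2     4  0  0     9 ]
  [ -3    -8  1  0   -13 ]
  [  0     0  0  3    -2 ]
Subtract 2 times ρ1 from ρ2.
  [  1  12/5  0  0  24/5 ]
  [  0  -4/5  0  0  -3/5 ]
  [ -3    -8  1  0   -13 ]
  [  0     0  0  3    -2 ]
Add 3 times ρ1 to ρ3.
  [ 1  12/5  0  0  24/5 ]
  [ 0  -4/5  0  0  -3/5 ]
  [ 0  -4/5  1  0   7/5 ]
  [ 0     0  0  3    -2 ]
Multiply ρ2 by -5/4.
  [ 1  12/5  0  0  24/5 ]
  [ 0     1  0  0   3/4 ]
  [ 0  -4/5  1  0   7/5 ]
  [ 0     0  0  3    -2 ]
Add 4/5 times ρ2 to ρ3.
  [ 1  12/5  0  0  24/5 ]
  [ 0     1  0  0   3/4 ]
  [ 0     0  1  0     2 ]
  [ 0     0  0  3    -2 ]
Multiply ρ4 by 1/3.
  [ 1  12/5  0  0  24/5 ]
  [ 0     1  0  0   3/4 ]
  [ 0     0  1  0     2 ]
  [ 0     0  0  1  -2/3 ]
Subtract 12/5 times ρ2 from ρ1.
  [ 1  0  0  0     3 ]
  [ 0  1  0  0   3/4 ]
  [ 0  0  1  0     2 ]
  [ 0  0  0  1  -2/3 ]
Pivot columns are the columns containing a leading 1.

0, 1, 2, 3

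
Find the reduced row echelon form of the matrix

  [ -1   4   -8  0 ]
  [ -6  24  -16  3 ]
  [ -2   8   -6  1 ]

[[1, -4, 0, 0], [0, 0, 1, 0], [0, 0, 0, 1]]

Multiply r1 by -1.
  [  1  -4    8  0 ]
  [ -6  24  -16  3 ]
  [ -2   8   -6  1 ]
Add 6 times r1 to r2.
  [  1  -4   8  0 ]
  [  0   0  32  3 ]
  [ -2   8  -6  1 ]
Add 2 times r1 to r3.
  [ 1  -4   8  0 ]
  [ 0   0  32  3 ]
  [ 0   0  10  1 ]
Multiply r2 by 1/32.
  [ 1  -4   8     0 ]
  [ 0   0   1  3/32 ]
  [ 0   0  10     1 ]
Subtract 10 times r2 from r3.
  [ 1  -4  8     0 ]
  [ 0   0  1  3/32 ]
  [ 0   0  0  1/16 ]
Multiply r3 by 16.
  [ 1  -4  8     0 ]
  [ 0   0  1  3/32 ]
  [ 0   0  0     1 ]
Subtract 3/32 times r3 from r2.
  [ 1  -4  8  0 ]
  [ 0   0  1  0 ]
  [ 0   0  0  1 ]
Subtract 8 times r2 from r1.
  [ 1  -4  0  0 ]
  [ 0   0  1  0 ]
  [ 0   0  0  1 ]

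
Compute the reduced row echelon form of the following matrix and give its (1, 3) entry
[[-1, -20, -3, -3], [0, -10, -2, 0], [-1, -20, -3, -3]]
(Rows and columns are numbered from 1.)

-1

r1 := -1·r1
  [  1   20   3   3 ]
  [  0  -10  -2   0 ]
  [ -1  -20  -3  -3 ]
r3 := r3 + r1
  [ 1   20   3  3 ]
  [ 0  -10  -2  0 ]
  [ 0    0   0  0 ]
r2 := -1/10·r2
  [ 1  20    3  3 ]
  [ 0   1  1/5  0 ]
  [ 0   0    0  0 ]
r1 := r1 − 20·r2
  [ 1  0   -1  3 ]
  [ 0  1  1/5  0 ]
  [ 0  0    0  0 ]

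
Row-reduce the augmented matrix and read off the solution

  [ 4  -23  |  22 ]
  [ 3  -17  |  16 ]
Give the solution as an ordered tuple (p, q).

(-6, -2)

Multiply R1 by 1/4.
  [ 1  -23/4  |  11/2 ]
  [ 3    -17  |    16 ]
Subtract 3 times R1 from R2.
  [ 1  -23/4  |  11/2 ]
  [ 0    1/4  |  -1/2 ]
Multiply R2 by 4.
  [ 1  -23/4  |  11/2 ]
  [ 0      1  |    -2 ]
Add 23/4 times R2 to R1.
  [ 1  0  |  -6 ]
  [ 0  1  |  -2 ]
Reading off the last column: p = -6, q = -2.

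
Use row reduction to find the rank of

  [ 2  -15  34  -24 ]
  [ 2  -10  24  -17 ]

rank = 2

Multiply R1 by 1/2.
  [ 1  -15/2  17  -12 ]
  [ 2    -10  24  -17 ]
Subtract 2 times R1 from R2.
  [ 1  -15/2   17  -12 ]
  [ 0      5  -10    7 ]
Multiply R2 by 1/5.
  [ 1  -15/2  17  -12 ]
  [ 0      1  -2  7/5 ]
Add 15/2 times R2 to R1.
  [ 1  0   2  -3/2 ]
  [ 0  1  -2   7/5 ]
The reduced form has 2 nonzero rows.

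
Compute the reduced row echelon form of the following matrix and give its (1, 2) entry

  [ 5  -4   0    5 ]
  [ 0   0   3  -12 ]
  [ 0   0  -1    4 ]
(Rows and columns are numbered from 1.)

ρ1 → 1/5·ρ1
  [ 1  -4/5   0    1 ]
  [ 0     0   3  -12 ]
  [ 0     0  -1    4 ]
ρ2 → 1/3·ρ2
  [ 1  -4/5   0   1 ]
  [ 0     0   1  -4 ]
  [ 0     0  -1   4 ]
ρ3 → ρ3 + ρ2
  [ 1  -4/5  0   1 ]
  [ 0     0  1  -4 ]
  [ 0     0  0   0 ]

-4/5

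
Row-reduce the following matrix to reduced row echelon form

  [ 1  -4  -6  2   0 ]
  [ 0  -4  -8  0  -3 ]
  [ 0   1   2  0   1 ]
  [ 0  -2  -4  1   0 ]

[[1, 0, 2, 0, 0], [0, 1, 2, 0, 0], [0, 0, 0, 1, 0], [0, 0, 0, 0, 1]]

Multiply r2 by -1/4.
  [ 1  -4  -6  2    0 ]
  [ 0   1   2  0  3/4 ]
  [ 0   1   2  0    1 ]
  [ 0  -2  -4  1    0 ]
Subtract r2 from r3.
  [ 1  -4  -6  2    0 ]
  [ 0   1   2  0  3/4 ]
  [ 0   0   0  0  1/4 ]
  [ 0  -2  -4  1    0 ]
Add 2 times r2 to r4.
  [ 1  -4  -6  2    0 ]
  [ 0   1   2  0  3/4 ]
  [ 0   0   0  0  1/4 ]
  [ 0   0   0  1  3/2 ]
Swap r3 and r4.
  [ 1  -4  -6  2    0 ]
  [ 0   1   2  0  3/4 ]
  [ 0   0   0  1  3/2 ]
  [ 0   0   0  0  1/4 ]
Multiply r4 by 4.
  [ 1  -4  -6  2    0 ]
  [ 0   1   2  0  3/4 ]
  [ 0   0   0  1  3/2 ]
  [ 0   0   0  0    1 ]
Subtract 3/2 times r4 from r3.
  [ 1  -4  -6  2    0 ]
  [ 0   1   2  0  3/4 ]
  [ 0   0   0  1    0 ]
  [ 0   0   0  0    1 ]
Subtract 3/4 times r4 from r2.
  [ 1  -4  -6  2  0 ]
  [ 0   1   2  0  0 ]
  [ 0   0   0  1  0 ]
  [ 0   0   0  0  1 ]
Subtract 2 times r3 from r1.
  [ 1  -4  -6  0  0 ]
  [ 0   1   2  0  0 ]
  [ 0   0   0  1  0 ]
  [ 0   0   0  0  1 ]
Add 4 times r2 to r1.
  [ 1  0  2  0  0 ]
  [ 0  1  2  0  0 ]
  [ 0  0  0  1  0 ]
  [ 0  0  0  0  1 ]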